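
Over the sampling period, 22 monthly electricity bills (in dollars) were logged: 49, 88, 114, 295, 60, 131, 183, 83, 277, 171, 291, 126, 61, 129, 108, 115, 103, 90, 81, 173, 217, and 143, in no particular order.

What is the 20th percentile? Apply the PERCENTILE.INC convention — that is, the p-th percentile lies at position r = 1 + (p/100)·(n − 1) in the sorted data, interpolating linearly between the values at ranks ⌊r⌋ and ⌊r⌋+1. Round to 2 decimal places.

Sorted: 49, 60, 61, 81, 83, 88, 90, 103, 108, 114, 115, 126, 129, 131, 143, 171, 173, 183, 217, 277, 291, 295.
n = 22.
r = 1 + (20/100)·(22 − 1) = 1 + 4.2 = 5.2.
Rank 5 is 83 and rank 6 is 88.
Interpolate: 83 + 0.2·(88 − 83) = 83 + 0.2·5 = 84.

84.00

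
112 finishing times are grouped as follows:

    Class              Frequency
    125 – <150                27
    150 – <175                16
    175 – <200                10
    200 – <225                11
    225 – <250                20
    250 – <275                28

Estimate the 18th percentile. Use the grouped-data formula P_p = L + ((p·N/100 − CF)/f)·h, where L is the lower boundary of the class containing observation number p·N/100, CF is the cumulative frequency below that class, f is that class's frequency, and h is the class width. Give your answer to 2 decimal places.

N = 112; target position k = 18/100 · 112 = 20.16.
Cumulative frequencies: 27, 43, 53, 64, 84, 112.
Observation 20.16 falls in the class 125 – <150.
L = 125, CF = 0, f = 27, h = 25.
P18 = 125 + ((20.16 − 0)/27)·25 = 125 + 18.6667 = 143.667.

143.67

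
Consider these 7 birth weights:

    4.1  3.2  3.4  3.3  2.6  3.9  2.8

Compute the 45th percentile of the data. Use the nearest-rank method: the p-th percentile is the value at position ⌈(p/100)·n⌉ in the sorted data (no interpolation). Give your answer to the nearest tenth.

3.3

Sorted: 2.6, 2.8, 3.2, 3.3, 3.4, 3.9, 4.1.
n = 7.
Position = ⌈45/100 · 7⌉ = ⌈3.15⌉ = 4.
The value at rank 4 is 3.3.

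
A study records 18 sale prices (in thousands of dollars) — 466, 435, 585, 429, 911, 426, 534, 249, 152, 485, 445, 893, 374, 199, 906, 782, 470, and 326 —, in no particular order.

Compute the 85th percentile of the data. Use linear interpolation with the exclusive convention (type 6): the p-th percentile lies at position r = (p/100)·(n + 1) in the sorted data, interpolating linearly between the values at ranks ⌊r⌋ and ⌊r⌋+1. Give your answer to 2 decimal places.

Sorted: 152, 199, 249, 326, 374, 426, 429, 435, 445, 466, 470, 485, 534, 585, 782, 893, 906, 911.
n = 18.
r = (85/100)·(18 + 1) = 16.15.
Rank 16 is 893 and rank 17 is 906.
Interpolate: 893 + 0.15·(906 − 893) = 893 + 0.15·13 = 894.95.

894.95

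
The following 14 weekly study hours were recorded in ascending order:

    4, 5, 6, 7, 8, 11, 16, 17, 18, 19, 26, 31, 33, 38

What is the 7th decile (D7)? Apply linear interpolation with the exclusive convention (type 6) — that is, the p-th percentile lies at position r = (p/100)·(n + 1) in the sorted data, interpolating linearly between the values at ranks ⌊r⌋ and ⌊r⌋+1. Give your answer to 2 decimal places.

22.50

n = 14.
r = (70/100)·(14 + 1) = 10.5.
Rank 10 is 19 and rank 11 is 26.
Interpolate: 19 + 0.5·(26 − 19) = 19 + 0.5·7 = 22.5.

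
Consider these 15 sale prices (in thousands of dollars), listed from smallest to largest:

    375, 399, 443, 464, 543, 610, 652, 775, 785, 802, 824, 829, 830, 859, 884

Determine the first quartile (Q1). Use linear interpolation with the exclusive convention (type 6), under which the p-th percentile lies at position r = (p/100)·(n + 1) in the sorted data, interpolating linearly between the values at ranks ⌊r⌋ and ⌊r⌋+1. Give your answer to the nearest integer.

n = 15.
r = (25/100)·(15 + 1) = 4.
r is an integer, so P25 is the value at rank 4: 464.

464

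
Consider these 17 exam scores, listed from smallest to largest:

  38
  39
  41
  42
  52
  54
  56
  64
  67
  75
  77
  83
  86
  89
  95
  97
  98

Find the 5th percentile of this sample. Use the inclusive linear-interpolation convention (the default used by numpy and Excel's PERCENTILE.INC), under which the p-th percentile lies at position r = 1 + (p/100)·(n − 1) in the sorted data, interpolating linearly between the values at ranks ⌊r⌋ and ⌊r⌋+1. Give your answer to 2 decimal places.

38.80

n = 17.
r = 1 + (5/100)·(17 − 1) = 1 + 0.8 = 1.8.
Rank 1 is 38 and rank 2 is 39.
Interpolate: 38 + 0.8·(39 − 38) = 38 + 0.8·1 = 38.8.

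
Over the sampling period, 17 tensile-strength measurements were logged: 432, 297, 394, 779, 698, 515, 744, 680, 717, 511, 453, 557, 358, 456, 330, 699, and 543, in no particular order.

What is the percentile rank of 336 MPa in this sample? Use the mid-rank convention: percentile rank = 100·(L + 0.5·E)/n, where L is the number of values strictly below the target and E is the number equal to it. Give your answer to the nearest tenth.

11.8

Sorted: 297, 330, 358, 394, 432, 453, 456, 511, 515, 543, 557, 680, 698, 699, 717, 744, 779.
Count below 336: L = 2; count equal: E = 0; n = 17.
Percentile rank = 100·(2 + 0.5·0)/17 = 100·2/17 = 11.76.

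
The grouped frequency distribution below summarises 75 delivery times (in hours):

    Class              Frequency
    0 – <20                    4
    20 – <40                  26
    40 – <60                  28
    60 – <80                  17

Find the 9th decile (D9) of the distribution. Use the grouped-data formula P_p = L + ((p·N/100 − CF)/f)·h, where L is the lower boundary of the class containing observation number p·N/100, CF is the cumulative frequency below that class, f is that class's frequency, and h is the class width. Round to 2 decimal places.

N = 75; target position k = 90/100 · 75 = 67.5.
Cumulative frequencies: 4, 30, 58, 75.
Observation 67.5 falls in the class 60 – <80.
L = 60, CF = 58, f = 17, h = 20.
P90 = 60 + ((67.5 − 58)/17)·20 = 60 + 11.1765 = 71.1765.

71.18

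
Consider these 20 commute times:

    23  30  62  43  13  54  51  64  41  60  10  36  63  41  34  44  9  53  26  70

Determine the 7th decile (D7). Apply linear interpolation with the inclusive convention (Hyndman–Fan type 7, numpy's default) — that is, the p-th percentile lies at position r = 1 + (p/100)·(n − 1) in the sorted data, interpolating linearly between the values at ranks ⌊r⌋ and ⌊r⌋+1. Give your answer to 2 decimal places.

53.30

Sorted: 9, 10, 13, 23, 26, 30, 34, 36, 41, 41, 43, 44, 51, 53, 54, 60, 62, 63, 64, 70.
n = 20.
r = 1 + (70/100)·(20 − 1) = 1 + 13.3 = 14.3.
Rank 14 is 53 and rank 15 is 54.
Interpolate: 53 + 0.3·(54 − 53) = 53 + 0.3·1 = 53.3.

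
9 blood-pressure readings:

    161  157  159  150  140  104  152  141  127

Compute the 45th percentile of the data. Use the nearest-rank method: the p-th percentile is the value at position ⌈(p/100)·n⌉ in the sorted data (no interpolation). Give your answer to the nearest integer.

Sorted: 104, 127, 140, 141, 150, 152, 157, 159, 161.
n = 9.
Position = ⌈45/100 · 9⌉ = ⌈4.05⌉ = 5.
The value at rank 5 is 150.

150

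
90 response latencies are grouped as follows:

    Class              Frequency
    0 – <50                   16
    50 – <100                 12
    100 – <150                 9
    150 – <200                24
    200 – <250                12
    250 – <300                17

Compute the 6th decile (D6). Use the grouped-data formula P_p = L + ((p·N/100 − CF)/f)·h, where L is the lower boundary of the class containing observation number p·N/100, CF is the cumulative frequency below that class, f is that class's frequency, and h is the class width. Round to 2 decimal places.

N = 90; target position k = 60/100 · 90 = 54.
Cumulative frequencies: 16, 28, 37, 61, 73, 90.
Observation 54 falls in the class 150 – <200.
L = 150, CF = 37, f = 24, h = 50.
P60 = 150 + ((54 − 37)/24)·50 = 150 + 35.4167 = 185.417.

185.42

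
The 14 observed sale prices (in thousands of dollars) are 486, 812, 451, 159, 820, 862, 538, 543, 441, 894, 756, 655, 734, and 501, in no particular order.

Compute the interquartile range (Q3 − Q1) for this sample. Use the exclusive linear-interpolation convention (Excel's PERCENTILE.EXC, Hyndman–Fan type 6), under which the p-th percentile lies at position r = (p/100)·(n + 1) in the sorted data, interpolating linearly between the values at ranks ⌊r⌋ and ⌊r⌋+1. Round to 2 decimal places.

336.75

Sorted: 159, 441, 451, 486, 501, 538, 543, 655, 734, 756, 812, 820, 862, 894.
n = 14.
P25: r = 3.75; ranks 3–4 are 451, 486; interpolating gives 477.25.
P75: r = 11.25; ranks 11–12 are 812, 820; interpolating gives 814.
Difference: 814 − 477.25 = 336.75.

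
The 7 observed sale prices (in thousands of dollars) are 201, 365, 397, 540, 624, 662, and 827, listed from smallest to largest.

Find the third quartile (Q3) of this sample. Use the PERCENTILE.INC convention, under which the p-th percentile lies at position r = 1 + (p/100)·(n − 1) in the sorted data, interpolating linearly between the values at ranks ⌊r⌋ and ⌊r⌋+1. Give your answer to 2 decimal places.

643.00

n = 7.
r = 1 + (75/100)·(7 − 1) = 1 + 4.5 = 5.5.
Rank 5 is 624 and rank 6 is 662.
Interpolate: 624 + 0.5·(662 − 624) = 624 + 0.5·38 = 643.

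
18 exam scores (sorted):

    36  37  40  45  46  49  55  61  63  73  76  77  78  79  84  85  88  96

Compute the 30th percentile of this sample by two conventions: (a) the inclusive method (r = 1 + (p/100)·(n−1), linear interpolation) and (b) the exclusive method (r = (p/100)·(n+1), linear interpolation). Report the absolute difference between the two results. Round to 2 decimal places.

1.50

n = 18.
(a) r = 6.1; between ranks 6 (49) and 7 (55): 49.6.
(b) r = 5.7; between ranks 5 (46) and 6 (49): 48.1.
|49.6 − 48.1| = 1.5.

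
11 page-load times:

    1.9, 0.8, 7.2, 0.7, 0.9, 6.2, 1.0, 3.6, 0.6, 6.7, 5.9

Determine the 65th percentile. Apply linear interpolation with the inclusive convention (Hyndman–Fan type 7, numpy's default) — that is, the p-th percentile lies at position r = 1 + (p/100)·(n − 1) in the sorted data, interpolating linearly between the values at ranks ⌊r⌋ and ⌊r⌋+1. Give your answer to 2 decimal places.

4.75

Sorted: 0.6, 0.7, 0.8, 0.9, 1.0, 1.9, 3.6, 5.9, 6.2, 6.7, 7.2.
n = 11.
r = 1 + (65/100)·(11 − 1) = 1 + 6.5 = 7.5.
Rank 7 is 3.6 and rank 8 is 5.9.
Interpolate: 3.6 + 0.5·(5.9 − 3.6) = 3.6 + 0.5·2.3 = 4.75.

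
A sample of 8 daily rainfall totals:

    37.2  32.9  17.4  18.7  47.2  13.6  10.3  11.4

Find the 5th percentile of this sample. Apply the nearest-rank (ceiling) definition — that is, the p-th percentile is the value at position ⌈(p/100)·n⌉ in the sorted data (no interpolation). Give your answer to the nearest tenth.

10.3

Sorted: 10.3, 11.4, 13.6, 17.4, 18.7, 32.9, 37.2, 47.2.
n = 8.
Position = ⌈5/100 · 8⌉ = ⌈0.4⌉ = 1.
The value at rank 1 is 10.3.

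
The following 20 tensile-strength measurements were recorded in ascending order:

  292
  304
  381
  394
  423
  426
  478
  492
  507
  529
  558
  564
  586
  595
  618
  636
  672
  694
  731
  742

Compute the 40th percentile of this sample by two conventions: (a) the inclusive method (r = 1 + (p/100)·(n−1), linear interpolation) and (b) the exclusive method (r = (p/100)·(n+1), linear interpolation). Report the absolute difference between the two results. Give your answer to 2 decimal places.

3.00

n = 20.
(a) r = 8.6; between ranks 8 (492) and 9 (507): 501.
(b) r = 8.4; between ranks 8 (492) and 9 (507): 498.
|501 − 498| = 3.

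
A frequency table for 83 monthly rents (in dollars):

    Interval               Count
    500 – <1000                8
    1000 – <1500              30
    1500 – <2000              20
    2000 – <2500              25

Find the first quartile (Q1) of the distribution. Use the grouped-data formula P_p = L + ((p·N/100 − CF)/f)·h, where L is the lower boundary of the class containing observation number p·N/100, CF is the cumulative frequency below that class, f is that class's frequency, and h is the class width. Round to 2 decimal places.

N = 83; target position k = 25/100 · 83 = 20.75.
Cumulative frequencies: 8, 38, 58, 83.
Observation 20.75 falls in the class 1000 – <1500.
L = 1000, CF = 8, f = 30, h = 500.
P25 = 1000 + ((20.75 − 8)/30)·500 = 1000 + 212.5 = 1212.5.

1212.50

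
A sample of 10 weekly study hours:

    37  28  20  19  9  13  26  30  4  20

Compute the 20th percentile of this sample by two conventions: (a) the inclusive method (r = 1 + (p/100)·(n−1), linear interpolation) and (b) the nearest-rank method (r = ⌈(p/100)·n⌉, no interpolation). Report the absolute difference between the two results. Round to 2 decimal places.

3.20

Sorted: 4, 9, 13, 19, 20, 20, 26, 28, 30, 37.
n = 10.
(a) r = 2.8; between ranks 2 (9) and 3 (13): 12.2.
(b) the nearest-rank method: rank 2 → 9.
|12.2 − 9| = 3.2.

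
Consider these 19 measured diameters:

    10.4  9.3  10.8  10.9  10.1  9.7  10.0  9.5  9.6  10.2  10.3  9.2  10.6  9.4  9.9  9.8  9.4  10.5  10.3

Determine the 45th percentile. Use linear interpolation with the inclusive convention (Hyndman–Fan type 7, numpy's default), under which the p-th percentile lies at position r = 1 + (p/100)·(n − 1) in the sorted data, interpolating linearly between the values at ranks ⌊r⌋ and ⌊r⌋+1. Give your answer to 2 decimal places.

Sorted: 9.2, 9.3, 9.4, 9.4, 9.5, 9.6, 9.7, 9.8, 9.9, 10.0, 10.1, 10.2, 10.3, 10.3, 10.4, 10.5, 10.6, 10.8, 10.9.
n = 19.
r = 1 + (45/100)·(19 − 1) = 1 + 8.1 = 9.1.
Rank 9 is 9.9 and rank 10 is 10.0.
Interpolate: 9.9 + 0.1·(10.0 − 9.9) = 9.9 + 0.1·0.1 = 9.91.

9.91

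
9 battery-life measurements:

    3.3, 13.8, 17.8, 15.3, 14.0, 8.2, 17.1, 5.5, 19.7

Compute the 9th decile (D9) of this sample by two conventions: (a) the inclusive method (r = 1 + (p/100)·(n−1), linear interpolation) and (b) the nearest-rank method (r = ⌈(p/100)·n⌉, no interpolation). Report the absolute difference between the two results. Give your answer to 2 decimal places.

Sorted: 3.3, 5.5, 8.2, 13.8, 14.0, 15.3, 17.1, 17.8, 19.7.
n = 9.
(a) r = 8.2; between ranks 8 (17.8) and 9 (19.7): 18.18.
(b) the nearest-rank method: rank 9 → 19.7.
|18.18 − 19.7| = 1.52.

1.52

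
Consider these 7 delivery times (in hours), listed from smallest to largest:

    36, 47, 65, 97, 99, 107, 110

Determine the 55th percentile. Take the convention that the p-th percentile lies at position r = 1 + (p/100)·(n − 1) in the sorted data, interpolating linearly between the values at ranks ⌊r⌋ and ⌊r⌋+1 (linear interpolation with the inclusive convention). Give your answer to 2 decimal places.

n = 7.
r = 1 + (55/100)·(7 − 1) = 1 + 3.3 = 4.3.
Rank 4 is 97 and rank 5 is 99.
Interpolate: 97 + 0.3·(99 − 97) = 97 + 0.3·2 = 97.6.

97.60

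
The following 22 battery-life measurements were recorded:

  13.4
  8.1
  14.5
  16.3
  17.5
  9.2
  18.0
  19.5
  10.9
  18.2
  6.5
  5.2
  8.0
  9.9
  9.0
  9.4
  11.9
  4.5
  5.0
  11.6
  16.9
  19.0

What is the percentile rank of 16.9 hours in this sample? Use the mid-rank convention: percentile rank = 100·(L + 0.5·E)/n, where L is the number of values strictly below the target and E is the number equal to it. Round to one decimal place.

Sorted: 4.5, 5.0, 5.2, 6.5, 8.0, 8.1, 9.0, 9.2, 9.4, 9.9, 10.9, 11.6, 11.9, 13.4, 14.5, 16.3, 16.9, 17.5, 18.0, 18.2, 19.0, 19.5.
Count below 16.9: L = 16; count equal: E = 1; n = 22.
Percentile rank = 100·(16 + 0.5·1)/22 = 100·16.5/22 = 75.

75.0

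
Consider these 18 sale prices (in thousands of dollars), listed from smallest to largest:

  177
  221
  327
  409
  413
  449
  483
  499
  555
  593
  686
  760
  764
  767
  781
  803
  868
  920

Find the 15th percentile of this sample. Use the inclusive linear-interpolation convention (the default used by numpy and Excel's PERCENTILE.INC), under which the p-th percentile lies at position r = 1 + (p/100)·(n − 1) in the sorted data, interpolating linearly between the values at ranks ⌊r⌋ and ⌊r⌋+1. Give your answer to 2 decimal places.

372.10

n = 18.
r = 1 + (15/100)·(18 − 1) = 1 + 2.55 = 3.55.
Rank 3 is 327 and rank 4 is 409.
Interpolate: 327 + 0.55·(409 − 327) = 327 + 0.55·82 = 372.1.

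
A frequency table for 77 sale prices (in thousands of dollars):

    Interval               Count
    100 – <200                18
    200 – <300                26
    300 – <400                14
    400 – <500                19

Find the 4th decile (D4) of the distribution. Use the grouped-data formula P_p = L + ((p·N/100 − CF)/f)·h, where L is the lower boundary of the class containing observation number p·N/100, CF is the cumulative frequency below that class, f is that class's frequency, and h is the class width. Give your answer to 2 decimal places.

N = 77; target position k = 40/100 · 77 = 30.8.
Cumulative frequencies: 18, 44, 58, 77.
Observation 30.8 falls in the class 200 – <300.
L = 200, CF = 18, f = 26, h = 100.
P40 = 200 + ((30.8 − 18)/26)·100 = 200 + 49.2308 = 249.231.

249.23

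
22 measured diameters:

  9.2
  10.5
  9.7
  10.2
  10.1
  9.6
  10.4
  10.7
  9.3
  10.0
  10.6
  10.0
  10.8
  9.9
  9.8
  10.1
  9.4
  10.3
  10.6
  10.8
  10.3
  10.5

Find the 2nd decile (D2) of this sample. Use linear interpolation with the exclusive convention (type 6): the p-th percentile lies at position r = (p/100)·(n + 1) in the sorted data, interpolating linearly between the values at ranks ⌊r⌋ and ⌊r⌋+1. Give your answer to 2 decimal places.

Sorted: 9.2, 9.3, 9.4, 9.6, 9.7, 9.8, 9.9, 10.0, 10.0, 10.1, 10.1, 10.2, 10.3, 10.3, 10.4, 10.5, 10.5, 10.6, 10.6, 10.7, 10.8, 10.8.
n = 22.
r = (20/100)·(22 + 1) = 4.6.
Rank 4 is 9.6 and rank 5 is 9.7.
Interpolate: 9.6 + 0.6·(9.7 − 9.6) = 9.6 + 0.6·0.1 = 9.66.

9.66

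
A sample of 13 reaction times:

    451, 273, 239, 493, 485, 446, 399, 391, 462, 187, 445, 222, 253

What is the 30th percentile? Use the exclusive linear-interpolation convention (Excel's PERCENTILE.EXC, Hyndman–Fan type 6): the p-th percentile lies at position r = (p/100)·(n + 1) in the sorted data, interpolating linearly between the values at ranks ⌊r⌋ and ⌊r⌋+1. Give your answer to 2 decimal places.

257.00

Sorted: 187, 222, 239, 253, 273, 391, 399, 445, 446, 451, 462, 485, 493.
n = 13.
r = (30/100)·(13 + 1) = 4.2.
Rank 4 is 253 and rank 5 is 273.
Interpolate: 253 + 0.2·(273 − 253) = 253 + 0.2·20 = 257.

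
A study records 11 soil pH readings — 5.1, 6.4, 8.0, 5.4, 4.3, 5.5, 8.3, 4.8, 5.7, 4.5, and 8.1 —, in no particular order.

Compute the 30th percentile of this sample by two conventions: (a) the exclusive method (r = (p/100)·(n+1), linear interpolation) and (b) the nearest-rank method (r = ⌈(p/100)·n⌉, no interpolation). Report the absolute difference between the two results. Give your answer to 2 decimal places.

Sorted: 4.3, 4.5, 4.8, 5.1, 5.4, 5.5, 5.7, 6.4, 8.0, 8.1, 8.3.
n = 11.
(a) r = 3.6; between ranks 3 (4.8) and 4 (5.1): 4.98.
(b) the nearest-rank method: rank 4 → 5.1.
|4.98 − 5.1| = 0.12.

0.12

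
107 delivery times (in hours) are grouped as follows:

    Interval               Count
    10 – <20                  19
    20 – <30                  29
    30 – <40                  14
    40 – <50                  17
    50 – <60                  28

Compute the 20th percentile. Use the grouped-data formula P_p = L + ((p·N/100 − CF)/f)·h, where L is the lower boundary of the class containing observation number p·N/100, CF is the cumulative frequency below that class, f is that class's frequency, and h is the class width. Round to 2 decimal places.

N = 107; target position k = 20/100 · 107 = 21.4.
Cumulative frequencies: 19, 48, 62, 79, 107.
Observation 21.4 falls in the class 20 – <30.
L = 20, CF = 19, f = 29, h = 10.
P20 = 20 + ((21.4 − 19)/29)·10 = 20 + 0.827586 = 20.8276.

20.83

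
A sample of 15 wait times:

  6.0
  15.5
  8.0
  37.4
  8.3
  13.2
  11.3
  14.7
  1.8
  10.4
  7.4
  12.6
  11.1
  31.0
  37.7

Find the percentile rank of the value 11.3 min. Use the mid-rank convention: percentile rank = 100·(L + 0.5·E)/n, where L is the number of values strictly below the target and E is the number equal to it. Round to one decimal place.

Sorted: 1.8, 6.0, 7.4, 8.0, 8.3, 10.4, 11.1, 11.3, 12.6, 13.2, 14.7, 15.5, 31.0, 37.4, 37.7.
Count below 11.3: L = 7; count equal: E = 1; n = 15.
Percentile rank = 100·(7 + 0.5·1)/15 = 100·7.5/15 = 50.

50.0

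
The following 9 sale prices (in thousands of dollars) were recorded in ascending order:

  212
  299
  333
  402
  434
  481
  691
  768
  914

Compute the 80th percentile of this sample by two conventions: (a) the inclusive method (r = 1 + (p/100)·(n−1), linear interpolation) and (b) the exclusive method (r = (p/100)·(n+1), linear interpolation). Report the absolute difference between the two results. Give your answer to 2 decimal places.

46.20

n = 9.
(a) r = 7.4; between ranks 7 (691) and 8 (768): 721.8.
(b) r = 8 → value at rank 8 = 768.
|721.8 − 768| = 46.2.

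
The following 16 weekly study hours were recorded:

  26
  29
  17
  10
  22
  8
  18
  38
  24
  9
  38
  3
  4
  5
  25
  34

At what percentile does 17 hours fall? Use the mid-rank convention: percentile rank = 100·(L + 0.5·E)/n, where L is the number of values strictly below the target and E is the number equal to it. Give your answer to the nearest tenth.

Sorted: 3, 4, 5, 8, 9, 10, 17, 18, 22, 24, 25, 26, 29, 34, 38, 38.
Count below 17: L = 6; count equal: E = 1; n = 16.
Percentile rank = 100·(6 + 0.5·1)/16 = 100·6.5/16 = 40.62.

40.6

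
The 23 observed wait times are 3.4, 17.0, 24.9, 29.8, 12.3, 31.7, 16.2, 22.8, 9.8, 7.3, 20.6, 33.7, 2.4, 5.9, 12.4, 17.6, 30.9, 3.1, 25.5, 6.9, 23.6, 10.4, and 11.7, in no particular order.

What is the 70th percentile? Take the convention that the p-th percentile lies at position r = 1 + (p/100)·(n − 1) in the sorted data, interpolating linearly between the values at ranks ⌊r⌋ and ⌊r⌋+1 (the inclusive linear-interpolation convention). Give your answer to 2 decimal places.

23.12

Sorted: 2.4, 3.1, 3.4, 5.9, 6.9, 7.3, 9.8, 10.4, 11.7, 12.3, 12.4, 16.2, 17.0, 17.6, 20.6, 22.8, 23.6, 24.9, 25.5, 29.8, 30.9, 31.7, 33.7.
n = 23.
r = 1 + (70/100)·(23 − 1) = 1 + 15.4 = 16.4.
Rank 16 is 22.8 and rank 17 is 23.6.
Interpolate: 22.8 + 0.4·(23.6 − 22.8) = 22.8 + 0.4·0.8 = 23.12.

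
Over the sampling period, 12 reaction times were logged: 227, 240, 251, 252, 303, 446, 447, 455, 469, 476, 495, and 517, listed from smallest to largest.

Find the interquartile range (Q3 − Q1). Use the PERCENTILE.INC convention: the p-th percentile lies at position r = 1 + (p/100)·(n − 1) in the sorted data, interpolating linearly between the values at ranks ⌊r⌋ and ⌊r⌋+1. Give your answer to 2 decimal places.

n = 12.
P25: r = 3.75; ranks 3–4 are 251, 252; interpolating gives 251.75.
P75: r = 9.25; ranks 9–10 are 469, 476; interpolating gives 470.75.
Difference: 470.75 − 251.75 = 219.

219.00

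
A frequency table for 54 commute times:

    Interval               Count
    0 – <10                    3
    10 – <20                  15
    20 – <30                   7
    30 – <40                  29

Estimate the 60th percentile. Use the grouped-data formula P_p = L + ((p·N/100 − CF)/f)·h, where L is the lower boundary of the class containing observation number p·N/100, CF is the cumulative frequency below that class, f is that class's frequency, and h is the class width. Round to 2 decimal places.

N = 54; target position k = 60/100 · 54 = 32.4.
Cumulative frequencies: 3, 18, 25, 54.
Observation 32.4 falls in the class 30 – <40.
L = 30, CF = 25, f = 29, h = 10.
P60 = 30 + ((32.4 − 25)/29)·10 = 30 + 2.55172 = 32.5517.

32.55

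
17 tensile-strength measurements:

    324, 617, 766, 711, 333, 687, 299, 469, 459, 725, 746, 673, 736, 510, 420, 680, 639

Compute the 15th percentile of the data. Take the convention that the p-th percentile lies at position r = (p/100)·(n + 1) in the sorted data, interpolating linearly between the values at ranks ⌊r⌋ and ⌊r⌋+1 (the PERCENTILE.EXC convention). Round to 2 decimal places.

330.30

Sorted: 299, 324, 333, 420, 459, 469, 510, 617, 639, 673, 680, 687, 711, 725, 736, 746, 766.
n = 17.
r = (15/100)·(17 + 1) = 2.7.
Rank 2 is 324 and rank 3 is 333.
Interpolate: 324 + 0.7·(333 − 324) = 324 + 0.7·9 = 330.3.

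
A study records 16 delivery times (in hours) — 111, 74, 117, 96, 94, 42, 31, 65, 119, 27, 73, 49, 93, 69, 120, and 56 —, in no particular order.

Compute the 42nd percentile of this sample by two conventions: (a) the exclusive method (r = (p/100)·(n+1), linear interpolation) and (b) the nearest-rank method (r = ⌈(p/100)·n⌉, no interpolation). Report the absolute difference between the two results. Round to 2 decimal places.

0.56

Sorted: 27, 31, 42, 49, 56, 65, 69, 73, 74, 93, 94, 96, 111, 117, 119, 120.
n = 16.
(a) r = 7.14; between ranks 7 (69) and 8 (73): 69.56.
(b) the nearest-rank method: rank 7 → 69.
|69.56 − 69| = 0.56.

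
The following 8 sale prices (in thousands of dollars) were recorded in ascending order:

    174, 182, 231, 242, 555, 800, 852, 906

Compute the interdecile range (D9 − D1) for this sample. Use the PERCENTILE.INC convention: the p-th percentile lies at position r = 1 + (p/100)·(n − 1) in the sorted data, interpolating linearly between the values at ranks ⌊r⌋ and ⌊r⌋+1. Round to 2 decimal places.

n = 8.
P10: r = 1.7; ranks 1–2 are 174, 182; interpolating gives 179.6.
P90: r = 7.3; ranks 7–8 are 852, 906; interpolating gives 868.2.
Difference: 868.2 − 179.6 = 688.6.

688.60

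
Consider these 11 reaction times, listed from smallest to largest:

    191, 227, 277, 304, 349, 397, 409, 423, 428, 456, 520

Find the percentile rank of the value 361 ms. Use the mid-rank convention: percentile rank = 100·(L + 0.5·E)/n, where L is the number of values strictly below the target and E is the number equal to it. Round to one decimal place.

Count below 361: L = 5; count equal: E = 0; n = 11.
Percentile rank = 100·(5 + 0.5·0)/11 = 100·5/11 = 45.45.

45.5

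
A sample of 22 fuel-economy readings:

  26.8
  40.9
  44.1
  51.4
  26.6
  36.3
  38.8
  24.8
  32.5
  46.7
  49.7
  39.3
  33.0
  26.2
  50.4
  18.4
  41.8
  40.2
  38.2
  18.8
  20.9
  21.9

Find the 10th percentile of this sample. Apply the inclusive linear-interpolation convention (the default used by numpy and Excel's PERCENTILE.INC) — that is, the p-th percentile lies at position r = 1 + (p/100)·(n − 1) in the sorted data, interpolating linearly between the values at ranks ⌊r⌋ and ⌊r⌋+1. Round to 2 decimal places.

Sorted: 18.4, 18.8, 20.9, 21.9, 24.8, 26.2, 26.6, 26.8, 32.5, 33.0, 36.3, 38.2, 38.8, 39.3, 40.2, 40.9, 41.8, 44.1, 46.7, 49.7, 50.4, 51.4.
n = 22.
r = 1 + (10/100)·(22 − 1) = 1 + 2.1 = 3.1.
Rank 3 is 20.9 and rank 4 is 21.9.
Interpolate: 20.9 + 0.1·(21.9 − 20.9) = 20.9 + 0.1·1 = 21.

21.00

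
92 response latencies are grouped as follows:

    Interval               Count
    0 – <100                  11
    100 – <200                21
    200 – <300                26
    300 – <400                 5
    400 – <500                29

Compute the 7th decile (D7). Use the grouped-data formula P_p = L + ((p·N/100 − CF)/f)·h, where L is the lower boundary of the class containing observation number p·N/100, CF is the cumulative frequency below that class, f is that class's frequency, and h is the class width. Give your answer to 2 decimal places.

N = 92; target position k = 70/100 · 92 = 64.4.
Cumulative frequencies: 11, 32, 58, 63, 92.
Observation 64.4 falls in the class 400 – <500.
L = 400, CF = 63, f = 29, h = 100.
P70 = 400 + ((64.4 − 63)/29)·100 = 400 + 4.82759 = 404.828.

404.83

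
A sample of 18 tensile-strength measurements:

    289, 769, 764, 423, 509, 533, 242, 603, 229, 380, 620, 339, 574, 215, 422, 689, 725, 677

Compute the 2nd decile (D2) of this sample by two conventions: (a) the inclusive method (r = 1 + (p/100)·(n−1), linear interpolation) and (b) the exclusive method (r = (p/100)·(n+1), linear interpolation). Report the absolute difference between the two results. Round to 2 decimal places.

Sorted: 215, 229, 242, 289, 339, 380, 422, 423, 509, 533, 574, 603, 620, 677, 689, 725, 764, 769.
n = 18.
(a) r = 4.4; between ranks 4 (289) and 5 (339): 309.
(b) r = 3.8; between ranks 3 (242) and 4 (289): 279.6.
|309 − 279.6| = 29.4.

29.40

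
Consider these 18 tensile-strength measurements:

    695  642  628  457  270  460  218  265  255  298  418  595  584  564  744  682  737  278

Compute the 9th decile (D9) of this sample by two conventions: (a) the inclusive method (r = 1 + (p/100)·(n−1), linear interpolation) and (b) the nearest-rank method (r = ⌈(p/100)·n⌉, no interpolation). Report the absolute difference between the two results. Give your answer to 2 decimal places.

29.40

Sorted: 218, 255, 265, 270, 278, 298, 418, 457, 460, 564, 584, 595, 628, 642, 682, 695, 737, 744.
n = 18.
(a) r = 16.3; between ranks 16 (695) and 17 (737): 707.6.
(b) the nearest-rank method: rank 17 → 737.
|707.6 − 737| = 29.4.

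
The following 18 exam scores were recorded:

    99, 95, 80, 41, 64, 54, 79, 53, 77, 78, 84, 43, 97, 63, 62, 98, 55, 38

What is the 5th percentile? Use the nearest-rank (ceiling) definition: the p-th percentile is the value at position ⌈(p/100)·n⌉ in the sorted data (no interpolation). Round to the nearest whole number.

38

Sorted: 38, 41, 43, 53, 54, 55, 62, 63, 64, 77, 78, 79, 80, 84, 95, 97, 98, 99.
n = 18.
Position = ⌈5/100 · 18⌉ = ⌈0.9⌉ = 1.
The value at rank 1 is 38.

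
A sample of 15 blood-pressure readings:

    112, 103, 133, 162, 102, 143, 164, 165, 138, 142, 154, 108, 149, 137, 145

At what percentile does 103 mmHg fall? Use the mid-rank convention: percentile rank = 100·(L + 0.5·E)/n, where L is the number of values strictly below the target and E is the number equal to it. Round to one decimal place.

Sorted: 102, 103, 108, 112, 133, 137, 138, 142, 143, 145, 149, 154, 162, 164, 165.
Count below 103: L = 1; count equal: E = 1; n = 15.
Percentile rank = 100·(1 + 0.5·1)/15 = 100·1.5/15 = 10.

10.0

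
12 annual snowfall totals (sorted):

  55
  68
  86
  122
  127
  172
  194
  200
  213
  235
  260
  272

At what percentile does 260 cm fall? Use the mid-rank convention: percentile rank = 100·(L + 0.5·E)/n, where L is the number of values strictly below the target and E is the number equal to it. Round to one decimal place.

87.5

Count below 260: L = 10; count equal: E = 1; n = 12.
Percentile rank = 100·(10 + 0.5·1)/12 = 100·10.5/12 = 87.5.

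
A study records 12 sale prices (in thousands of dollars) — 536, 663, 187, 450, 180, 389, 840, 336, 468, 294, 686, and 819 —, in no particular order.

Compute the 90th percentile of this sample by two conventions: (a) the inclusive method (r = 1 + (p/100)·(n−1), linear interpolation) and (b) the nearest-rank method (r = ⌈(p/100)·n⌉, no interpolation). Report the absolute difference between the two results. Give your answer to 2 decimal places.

Sorted: 180, 187, 294, 336, 389, 450, 468, 536, 663, 686, 819, 840.
n = 12.
(a) r = 10.9; between ranks 10 (686) and 11 (819): 805.7.
(b) the nearest-rank method: rank 11 → 819.
|805.7 − 819| = 13.3.

13.30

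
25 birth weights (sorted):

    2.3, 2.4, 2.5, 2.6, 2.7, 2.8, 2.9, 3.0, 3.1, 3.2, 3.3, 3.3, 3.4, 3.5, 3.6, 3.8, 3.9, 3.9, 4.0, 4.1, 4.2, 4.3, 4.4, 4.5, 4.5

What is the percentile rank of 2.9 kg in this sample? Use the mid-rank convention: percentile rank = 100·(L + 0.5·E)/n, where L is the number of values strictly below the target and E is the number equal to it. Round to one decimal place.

26.0

Count below 2.9: L = 6; count equal: E = 1; n = 25.
Percentile rank = 100·(6 + 0.5·1)/25 = 100·6.5/25 = 26.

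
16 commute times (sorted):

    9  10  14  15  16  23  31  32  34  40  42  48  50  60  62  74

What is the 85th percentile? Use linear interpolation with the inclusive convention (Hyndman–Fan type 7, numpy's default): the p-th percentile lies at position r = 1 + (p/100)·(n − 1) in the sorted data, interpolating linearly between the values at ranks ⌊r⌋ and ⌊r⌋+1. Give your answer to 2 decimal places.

n = 16.
r = 1 + (85/100)·(16 − 1) = 1 + 12.75 = 13.75.
Rank 13 is 50 and rank 14 is 60.
Interpolate: 50 + 0.75·(60 − 50) = 50 + 0.75·10 = 57.5.

57.50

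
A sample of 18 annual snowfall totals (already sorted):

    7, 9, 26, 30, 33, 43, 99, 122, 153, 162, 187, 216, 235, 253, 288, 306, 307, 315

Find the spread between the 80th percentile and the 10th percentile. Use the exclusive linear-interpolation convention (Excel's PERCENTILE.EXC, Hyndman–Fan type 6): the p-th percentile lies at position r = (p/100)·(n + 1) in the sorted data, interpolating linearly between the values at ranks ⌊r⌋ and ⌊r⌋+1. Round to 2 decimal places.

n = 18.
P10: r = 1.9; ranks 1–2 are 7, 9; interpolating gives 8.8.
P80: r = 15.2; ranks 15–16 are 288, 306; interpolating gives 291.6.
Difference: 291.6 − 8.8 = 282.8.

282.80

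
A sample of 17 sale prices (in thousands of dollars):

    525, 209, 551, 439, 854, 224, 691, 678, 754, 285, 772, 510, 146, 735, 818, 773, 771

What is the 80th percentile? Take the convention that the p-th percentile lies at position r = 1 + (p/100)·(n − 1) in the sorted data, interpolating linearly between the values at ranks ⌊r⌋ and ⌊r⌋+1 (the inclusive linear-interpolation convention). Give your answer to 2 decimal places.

771.80

Sorted: 146, 209, 224, 285, 439, 510, 525, 551, 678, 691, 735, 754, 771, 772, 773, 818, 854.
n = 17.
r = 1 + (80/100)·(17 − 1) = 1 + 12.8 = 13.8.
Rank 13 is 771 and rank 14 is 772.
Interpolate: 771 + 0.8·(772 − 771) = 771 + 0.8·1 = 771.8.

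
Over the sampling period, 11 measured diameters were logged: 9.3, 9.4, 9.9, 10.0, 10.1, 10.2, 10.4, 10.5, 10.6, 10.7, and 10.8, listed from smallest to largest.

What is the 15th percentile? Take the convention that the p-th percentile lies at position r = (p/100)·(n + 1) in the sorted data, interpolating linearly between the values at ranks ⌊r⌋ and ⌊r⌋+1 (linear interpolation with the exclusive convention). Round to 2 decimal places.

9.38

n = 11.
r = (15/100)·(11 + 1) = 1.8.
Rank 1 is 9.3 and rank 2 is 9.4.
Interpolate: 9.3 + 0.8·(9.4 − 9.3) = 9.3 + 0.8·0.1 = 9.38.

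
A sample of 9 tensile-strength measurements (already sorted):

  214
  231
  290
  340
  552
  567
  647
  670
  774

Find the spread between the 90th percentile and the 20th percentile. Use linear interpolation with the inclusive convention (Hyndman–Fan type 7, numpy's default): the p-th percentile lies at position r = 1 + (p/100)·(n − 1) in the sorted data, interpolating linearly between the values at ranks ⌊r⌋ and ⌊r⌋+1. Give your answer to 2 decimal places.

n = 9.
P20: r = 2.6; ranks 2–3 are 231, 290; interpolating gives 266.4.
P90: r = 8.2; ranks 8–9 are 670, 774; interpolating gives 690.8.
Difference: 690.8 − 266.4 = 424.4.

424.40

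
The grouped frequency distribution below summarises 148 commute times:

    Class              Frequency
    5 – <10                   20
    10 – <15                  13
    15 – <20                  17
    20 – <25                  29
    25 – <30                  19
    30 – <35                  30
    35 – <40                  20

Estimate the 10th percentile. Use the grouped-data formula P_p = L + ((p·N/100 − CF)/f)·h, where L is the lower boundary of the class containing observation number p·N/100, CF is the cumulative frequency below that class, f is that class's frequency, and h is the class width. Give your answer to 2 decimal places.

8.70

N = 148; target position k = 10/100 · 148 = 14.8.
Cumulative frequencies: 20, 33, 50, 79, 98, 128, 148.
Observation 14.8 falls in the class 5 – <10.
L = 5, CF = 0, f = 20, h = 5.
P10 = 5 + ((14.8 − 0)/20)·5 = 5 + 3.7 = 8.7.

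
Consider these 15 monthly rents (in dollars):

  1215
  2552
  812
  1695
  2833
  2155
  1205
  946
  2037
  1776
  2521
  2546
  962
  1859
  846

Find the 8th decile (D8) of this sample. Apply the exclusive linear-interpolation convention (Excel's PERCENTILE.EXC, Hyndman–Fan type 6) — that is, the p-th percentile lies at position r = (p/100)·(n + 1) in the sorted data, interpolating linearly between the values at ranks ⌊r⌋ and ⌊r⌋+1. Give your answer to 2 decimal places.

Sorted: 812, 846, 946, 962, 1205, 1215, 1695, 1776, 1859, 2037, 2155, 2521, 2546, 2552, 2833.
n = 15.
r = (80/100)·(15 + 1) = 12.8.
Rank 12 is 2521 and rank 13 is 2546.
Interpolate: 2521 + 0.8·(2546 − 2521) = 2521 + 0.8·25 = 2541.

2541.00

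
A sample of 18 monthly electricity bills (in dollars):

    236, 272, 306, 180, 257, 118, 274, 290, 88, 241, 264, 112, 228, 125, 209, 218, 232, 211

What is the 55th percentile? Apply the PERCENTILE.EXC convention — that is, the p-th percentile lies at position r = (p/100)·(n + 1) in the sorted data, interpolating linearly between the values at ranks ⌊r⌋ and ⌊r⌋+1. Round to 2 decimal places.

Sorted: 88, 112, 118, 125, 180, 209, 211, 218, 228, 232, 236, 241, 257, 264, 272, 274, 290, 306.
n = 18.
r = (55/100)·(18 + 1) = 10.45.
Rank 10 is 232 and rank 11 is 236.
Interpolate: 232 + 0.45·(236 − 232) = 232 + 0.45·4 = 233.8.

233.80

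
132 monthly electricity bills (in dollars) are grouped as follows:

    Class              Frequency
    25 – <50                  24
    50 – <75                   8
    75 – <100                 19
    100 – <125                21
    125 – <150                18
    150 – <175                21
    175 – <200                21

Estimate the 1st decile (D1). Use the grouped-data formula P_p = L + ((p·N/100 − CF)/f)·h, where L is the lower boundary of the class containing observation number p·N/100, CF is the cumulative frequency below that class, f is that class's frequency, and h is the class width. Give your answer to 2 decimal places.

N = 132; target position k = 10/100 · 132 = 13.2.
Cumulative frequencies: 24, 32, 51, 72, 90, 111, 132.
Observation 13.2 falls in the class 25 – <50.
L = 25, CF = 0, f = 24, h = 25.
P10 = 25 + ((13.2 − 0)/24)·25 = 25 + 13.75 = 38.75.

38.75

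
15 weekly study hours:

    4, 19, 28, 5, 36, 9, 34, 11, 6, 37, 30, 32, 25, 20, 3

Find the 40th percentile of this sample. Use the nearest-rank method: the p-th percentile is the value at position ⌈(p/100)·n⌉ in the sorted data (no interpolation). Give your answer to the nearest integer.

Sorted: 3, 4, 5, 6, 9, 11, 19, 20, 25, 28, 30, 32, 34, 36, 37.
n = 15.
Position = ⌈40/100 · 15⌉ = ⌈6⌉ = 6.
The value at rank 6 is 11.

11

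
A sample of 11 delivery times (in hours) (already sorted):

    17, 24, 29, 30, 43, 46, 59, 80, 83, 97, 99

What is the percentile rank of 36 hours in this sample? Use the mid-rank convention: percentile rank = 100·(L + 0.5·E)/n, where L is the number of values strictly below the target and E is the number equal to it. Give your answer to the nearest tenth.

36.4

Count below 36: L = 4; count equal: E = 0; n = 11.
Percentile rank = 100·(4 + 0.5·0)/11 = 100·4/11 = 36.36.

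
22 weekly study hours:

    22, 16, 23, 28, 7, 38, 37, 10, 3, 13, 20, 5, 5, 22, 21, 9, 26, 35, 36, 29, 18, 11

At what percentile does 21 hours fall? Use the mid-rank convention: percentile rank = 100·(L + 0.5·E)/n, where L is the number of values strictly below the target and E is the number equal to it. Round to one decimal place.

Sorted: 3, 5, 5, 7, 9, 10, 11, 13, 16, 18, 20, 21, 22, 22, 23, 26, 28, 29, 35, 36, 37, 38.
Count below 21: L = 11; count equal: E = 1; n = 22.
Percentile rank = 100·(11 + 0.5·1)/22 = 100·11.5/22 = 52.27.

52.3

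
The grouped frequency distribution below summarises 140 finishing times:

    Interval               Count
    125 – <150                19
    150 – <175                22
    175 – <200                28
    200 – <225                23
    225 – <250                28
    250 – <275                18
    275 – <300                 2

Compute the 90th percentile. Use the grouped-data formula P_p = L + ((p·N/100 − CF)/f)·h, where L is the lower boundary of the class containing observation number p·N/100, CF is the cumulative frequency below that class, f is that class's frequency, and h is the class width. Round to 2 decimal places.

258.33

N = 140; target position k = 90/100 · 140 = 126.
Cumulative frequencies: 19, 41, 69, 92, 120, 138, 140.
Observation 126 falls in the class 250 – <275.
L = 250, CF = 120, f = 18, h = 25.
P90 = 250 + ((126 − 120)/18)·25 = 250 + 8.33333 = 258.333.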